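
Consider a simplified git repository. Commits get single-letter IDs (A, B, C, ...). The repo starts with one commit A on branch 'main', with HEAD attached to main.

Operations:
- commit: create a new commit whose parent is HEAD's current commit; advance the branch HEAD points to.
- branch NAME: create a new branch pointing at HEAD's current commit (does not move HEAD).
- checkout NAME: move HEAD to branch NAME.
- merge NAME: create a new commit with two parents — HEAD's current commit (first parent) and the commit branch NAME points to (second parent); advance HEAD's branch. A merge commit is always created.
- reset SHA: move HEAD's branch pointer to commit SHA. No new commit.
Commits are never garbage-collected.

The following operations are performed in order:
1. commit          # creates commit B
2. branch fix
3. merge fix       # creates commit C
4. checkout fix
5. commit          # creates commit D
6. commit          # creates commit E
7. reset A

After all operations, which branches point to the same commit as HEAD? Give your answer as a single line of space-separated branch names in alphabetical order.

After op 1 (commit): HEAD=main@B [main=B]
After op 2 (branch): HEAD=main@B [fix=B main=B]
After op 3 (merge): HEAD=main@C [fix=B main=C]
After op 4 (checkout): HEAD=fix@B [fix=B main=C]
After op 5 (commit): HEAD=fix@D [fix=D main=C]
After op 6 (commit): HEAD=fix@E [fix=E main=C]
After op 7 (reset): HEAD=fix@A [fix=A main=C]

Answer: fix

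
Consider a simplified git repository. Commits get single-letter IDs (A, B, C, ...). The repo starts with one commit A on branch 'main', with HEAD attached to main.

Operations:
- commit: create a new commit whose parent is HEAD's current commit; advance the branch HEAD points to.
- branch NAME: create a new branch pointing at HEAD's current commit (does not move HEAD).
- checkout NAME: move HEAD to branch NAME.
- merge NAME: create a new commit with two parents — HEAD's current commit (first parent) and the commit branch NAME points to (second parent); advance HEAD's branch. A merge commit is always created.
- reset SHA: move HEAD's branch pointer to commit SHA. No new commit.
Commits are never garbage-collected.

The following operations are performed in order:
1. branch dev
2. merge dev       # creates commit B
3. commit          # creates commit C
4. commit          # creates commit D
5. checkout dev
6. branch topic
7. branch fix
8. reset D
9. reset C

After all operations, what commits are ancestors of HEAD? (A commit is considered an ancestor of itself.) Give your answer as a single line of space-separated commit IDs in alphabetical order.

Answer: A B C

Derivation:
After op 1 (branch): HEAD=main@A [dev=A main=A]
After op 2 (merge): HEAD=main@B [dev=A main=B]
After op 3 (commit): HEAD=main@C [dev=A main=C]
After op 4 (commit): HEAD=main@D [dev=A main=D]
After op 5 (checkout): HEAD=dev@A [dev=A main=D]
After op 6 (branch): HEAD=dev@A [dev=A main=D topic=A]
After op 7 (branch): HEAD=dev@A [dev=A fix=A main=D topic=A]
After op 8 (reset): HEAD=dev@D [dev=D fix=A main=D topic=A]
After op 9 (reset): HEAD=dev@C [dev=C fix=A main=D topic=A]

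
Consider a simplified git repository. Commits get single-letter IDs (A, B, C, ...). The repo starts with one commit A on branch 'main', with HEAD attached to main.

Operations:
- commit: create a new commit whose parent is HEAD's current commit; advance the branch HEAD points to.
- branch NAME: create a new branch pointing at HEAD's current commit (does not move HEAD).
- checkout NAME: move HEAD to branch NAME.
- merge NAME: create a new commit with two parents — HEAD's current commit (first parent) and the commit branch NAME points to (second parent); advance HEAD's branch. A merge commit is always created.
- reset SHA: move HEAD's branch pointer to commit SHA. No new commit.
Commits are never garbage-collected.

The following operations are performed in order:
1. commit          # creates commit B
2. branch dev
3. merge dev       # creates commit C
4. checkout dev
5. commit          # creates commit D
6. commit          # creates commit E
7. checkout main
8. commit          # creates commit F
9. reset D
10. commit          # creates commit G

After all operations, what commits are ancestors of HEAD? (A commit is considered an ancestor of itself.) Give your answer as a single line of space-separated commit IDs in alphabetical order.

After op 1 (commit): HEAD=main@B [main=B]
After op 2 (branch): HEAD=main@B [dev=B main=B]
After op 3 (merge): HEAD=main@C [dev=B main=C]
After op 4 (checkout): HEAD=dev@B [dev=B main=C]
After op 5 (commit): HEAD=dev@D [dev=D main=C]
After op 6 (commit): HEAD=dev@E [dev=E main=C]
After op 7 (checkout): HEAD=main@C [dev=E main=C]
After op 8 (commit): HEAD=main@F [dev=E main=F]
After op 9 (reset): HEAD=main@D [dev=E main=D]
After op 10 (commit): HEAD=main@G [dev=E main=G]

Answer: A B D G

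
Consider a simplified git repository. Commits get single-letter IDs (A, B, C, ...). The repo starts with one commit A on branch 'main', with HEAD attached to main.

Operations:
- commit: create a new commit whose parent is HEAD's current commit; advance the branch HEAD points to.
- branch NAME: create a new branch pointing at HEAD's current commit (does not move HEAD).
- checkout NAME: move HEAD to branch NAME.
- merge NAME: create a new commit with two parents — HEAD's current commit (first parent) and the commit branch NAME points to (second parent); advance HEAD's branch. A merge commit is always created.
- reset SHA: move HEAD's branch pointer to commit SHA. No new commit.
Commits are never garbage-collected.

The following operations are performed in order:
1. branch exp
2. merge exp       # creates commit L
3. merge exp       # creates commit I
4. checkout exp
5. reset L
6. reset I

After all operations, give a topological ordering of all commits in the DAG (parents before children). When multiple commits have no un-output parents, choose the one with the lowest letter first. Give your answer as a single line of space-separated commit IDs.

After op 1 (branch): HEAD=main@A [exp=A main=A]
After op 2 (merge): HEAD=main@L [exp=A main=L]
After op 3 (merge): HEAD=main@I [exp=A main=I]
After op 4 (checkout): HEAD=exp@A [exp=A main=I]
After op 5 (reset): HEAD=exp@L [exp=L main=I]
After op 6 (reset): HEAD=exp@I [exp=I main=I]
commit A: parents=[]
commit I: parents=['L', 'A']
commit L: parents=['A', 'A']

Answer: A L I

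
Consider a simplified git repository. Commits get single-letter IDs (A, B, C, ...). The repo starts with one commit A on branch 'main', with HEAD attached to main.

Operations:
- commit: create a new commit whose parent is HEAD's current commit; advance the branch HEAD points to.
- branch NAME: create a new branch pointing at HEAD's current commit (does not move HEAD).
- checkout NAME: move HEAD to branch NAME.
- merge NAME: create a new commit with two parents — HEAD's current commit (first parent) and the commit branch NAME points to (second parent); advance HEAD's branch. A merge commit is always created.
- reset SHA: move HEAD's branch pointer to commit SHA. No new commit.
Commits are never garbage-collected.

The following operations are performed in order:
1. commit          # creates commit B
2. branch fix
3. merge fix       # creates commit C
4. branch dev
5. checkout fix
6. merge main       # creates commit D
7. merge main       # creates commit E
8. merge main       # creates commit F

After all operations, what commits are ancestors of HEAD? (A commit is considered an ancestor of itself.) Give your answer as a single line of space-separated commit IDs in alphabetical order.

After op 1 (commit): HEAD=main@B [main=B]
After op 2 (branch): HEAD=main@B [fix=B main=B]
After op 3 (merge): HEAD=main@C [fix=B main=C]
After op 4 (branch): HEAD=main@C [dev=C fix=B main=C]
After op 5 (checkout): HEAD=fix@B [dev=C fix=B main=C]
After op 6 (merge): HEAD=fix@D [dev=C fix=D main=C]
After op 7 (merge): HEAD=fix@E [dev=C fix=E main=C]
After op 8 (merge): HEAD=fix@F [dev=C fix=F main=C]

Answer: A B C D E F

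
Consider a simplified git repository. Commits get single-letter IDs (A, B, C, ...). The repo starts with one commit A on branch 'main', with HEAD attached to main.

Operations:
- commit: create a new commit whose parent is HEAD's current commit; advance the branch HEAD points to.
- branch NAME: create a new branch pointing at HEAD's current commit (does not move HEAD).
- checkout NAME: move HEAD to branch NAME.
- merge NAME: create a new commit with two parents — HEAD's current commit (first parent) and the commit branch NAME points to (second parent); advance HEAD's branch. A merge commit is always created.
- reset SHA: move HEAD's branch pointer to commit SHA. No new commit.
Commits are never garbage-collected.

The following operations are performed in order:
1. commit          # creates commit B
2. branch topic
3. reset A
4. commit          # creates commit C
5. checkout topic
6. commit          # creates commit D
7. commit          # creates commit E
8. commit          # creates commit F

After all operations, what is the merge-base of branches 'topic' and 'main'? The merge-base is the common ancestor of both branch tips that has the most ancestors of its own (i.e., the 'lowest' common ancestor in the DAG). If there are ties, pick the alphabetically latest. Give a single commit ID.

After op 1 (commit): HEAD=main@B [main=B]
After op 2 (branch): HEAD=main@B [main=B topic=B]
After op 3 (reset): HEAD=main@A [main=A topic=B]
After op 4 (commit): HEAD=main@C [main=C topic=B]
After op 5 (checkout): HEAD=topic@B [main=C topic=B]
After op 6 (commit): HEAD=topic@D [main=C topic=D]
After op 7 (commit): HEAD=topic@E [main=C topic=E]
After op 8 (commit): HEAD=topic@F [main=C topic=F]
ancestors(topic=F): ['A', 'B', 'D', 'E', 'F']
ancestors(main=C): ['A', 'C']
common: ['A']

Answer: A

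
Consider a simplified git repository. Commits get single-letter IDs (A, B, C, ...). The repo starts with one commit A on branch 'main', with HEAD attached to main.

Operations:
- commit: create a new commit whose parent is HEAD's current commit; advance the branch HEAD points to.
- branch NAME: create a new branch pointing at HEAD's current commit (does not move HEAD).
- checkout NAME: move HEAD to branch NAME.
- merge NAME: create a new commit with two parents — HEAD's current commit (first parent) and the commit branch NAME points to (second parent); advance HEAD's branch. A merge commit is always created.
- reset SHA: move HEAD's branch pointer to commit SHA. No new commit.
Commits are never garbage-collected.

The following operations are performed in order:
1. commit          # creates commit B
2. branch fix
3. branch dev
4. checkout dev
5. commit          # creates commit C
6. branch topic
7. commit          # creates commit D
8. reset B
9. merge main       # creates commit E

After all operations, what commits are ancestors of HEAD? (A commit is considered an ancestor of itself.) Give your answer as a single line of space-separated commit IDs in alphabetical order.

Answer: A B E

Derivation:
After op 1 (commit): HEAD=main@B [main=B]
After op 2 (branch): HEAD=main@B [fix=B main=B]
After op 3 (branch): HEAD=main@B [dev=B fix=B main=B]
After op 4 (checkout): HEAD=dev@B [dev=B fix=B main=B]
After op 5 (commit): HEAD=dev@C [dev=C fix=B main=B]
After op 6 (branch): HEAD=dev@C [dev=C fix=B main=B topic=C]
After op 7 (commit): HEAD=dev@D [dev=D fix=B main=B topic=C]
After op 8 (reset): HEAD=dev@B [dev=B fix=B main=B topic=C]
After op 9 (merge): HEAD=dev@E [dev=E fix=B main=B topic=C]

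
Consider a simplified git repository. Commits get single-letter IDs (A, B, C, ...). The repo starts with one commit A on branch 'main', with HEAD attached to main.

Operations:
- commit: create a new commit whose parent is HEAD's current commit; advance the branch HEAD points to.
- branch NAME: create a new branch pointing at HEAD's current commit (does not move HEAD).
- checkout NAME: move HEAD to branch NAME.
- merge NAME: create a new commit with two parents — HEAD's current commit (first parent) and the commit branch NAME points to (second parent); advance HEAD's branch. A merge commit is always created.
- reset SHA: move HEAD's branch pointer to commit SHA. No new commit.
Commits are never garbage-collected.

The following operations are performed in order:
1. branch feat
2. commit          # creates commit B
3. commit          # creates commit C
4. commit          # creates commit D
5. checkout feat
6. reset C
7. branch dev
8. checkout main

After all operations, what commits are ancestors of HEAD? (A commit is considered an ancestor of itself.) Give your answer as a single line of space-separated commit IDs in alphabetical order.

Answer: A B C D

Derivation:
After op 1 (branch): HEAD=main@A [feat=A main=A]
After op 2 (commit): HEAD=main@B [feat=A main=B]
After op 3 (commit): HEAD=main@C [feat=A main=C]
After op 4 (commit): HEAD=main@D [feat=A main=D]
After op 5 (checkout): HEAD=feat@A [feat=A main=D]
After op 6 (reset): HEAD=feat@C [feat=C main=D]
After op 7 (branch): HEAD=feat@C [dev=C feat=C main=D]
After op 8 (checkout): HEAD=main@D [dev=C feat=C main=D]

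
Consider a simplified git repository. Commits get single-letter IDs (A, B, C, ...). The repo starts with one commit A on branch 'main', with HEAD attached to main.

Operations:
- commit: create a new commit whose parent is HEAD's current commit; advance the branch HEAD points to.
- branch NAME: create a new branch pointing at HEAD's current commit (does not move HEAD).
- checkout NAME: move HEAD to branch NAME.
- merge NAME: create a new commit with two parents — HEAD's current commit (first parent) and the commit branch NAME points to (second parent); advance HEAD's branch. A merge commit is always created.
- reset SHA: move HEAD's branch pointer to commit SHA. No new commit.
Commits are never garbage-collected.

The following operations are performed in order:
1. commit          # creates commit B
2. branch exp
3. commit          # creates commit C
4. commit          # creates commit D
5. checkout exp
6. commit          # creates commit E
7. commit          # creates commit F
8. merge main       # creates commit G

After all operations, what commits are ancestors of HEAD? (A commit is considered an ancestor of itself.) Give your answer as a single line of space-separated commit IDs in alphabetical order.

After op 1 (commit): HEAD=main@B [main=B]
After op 2 (branch): HEAD=main@B [exp=B main=B]
After op 3 (commit): HEAD=main@C [exp=B main=C]
After op 4 (commit): HEAD=main@D [exp=B main=D]
After op 5 (checkout): HEAD=exp@B [exp=B main=D]
After op 6 (commit): HEAD=exp@E [exp=E main=D]
After op 7 (commit): HEAD=exp@F [exp=F main=D]
After op 8 (merge): HEAD=exp@G [exp=G main=D]

Answer: A B C D E F G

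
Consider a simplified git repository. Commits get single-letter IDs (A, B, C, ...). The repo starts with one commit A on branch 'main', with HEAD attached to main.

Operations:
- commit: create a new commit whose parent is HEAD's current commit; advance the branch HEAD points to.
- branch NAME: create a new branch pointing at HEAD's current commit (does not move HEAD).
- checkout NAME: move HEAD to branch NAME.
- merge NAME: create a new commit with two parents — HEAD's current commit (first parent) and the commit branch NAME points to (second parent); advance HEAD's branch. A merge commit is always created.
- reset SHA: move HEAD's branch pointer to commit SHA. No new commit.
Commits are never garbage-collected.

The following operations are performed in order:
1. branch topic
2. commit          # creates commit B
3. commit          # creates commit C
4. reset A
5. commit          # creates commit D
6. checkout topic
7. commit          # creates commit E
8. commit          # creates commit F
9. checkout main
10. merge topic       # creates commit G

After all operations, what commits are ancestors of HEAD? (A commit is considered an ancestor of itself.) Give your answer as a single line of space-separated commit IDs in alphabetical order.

Answer: A D E F G

Derivation:
After op 1 (branch): HEAD=main@A [main=A topic=A]
After op 2 (commit): HEAD=main@B [main=B topic=A]
After op 3 (commit): HEAD=main@C [main=C topic=A]
After op 4 (reset): HEAD=main@A [main=A topic=A]
After op 5 (commit): HEAD=main@D [main=D topic=A]
After op 6 (checkout): HEAD=topic@A [main=D topic=A]
After op 7 (commit): HEAD=topic@E [main=D topic=E]
After op 8 (commit): HEAD=topic@F [main=D topic=F]
After op 9 (checkout): HEAD=main@D [main=D topic=F]
After op 10 (merge): HEAD=main@G [main=G topic=F]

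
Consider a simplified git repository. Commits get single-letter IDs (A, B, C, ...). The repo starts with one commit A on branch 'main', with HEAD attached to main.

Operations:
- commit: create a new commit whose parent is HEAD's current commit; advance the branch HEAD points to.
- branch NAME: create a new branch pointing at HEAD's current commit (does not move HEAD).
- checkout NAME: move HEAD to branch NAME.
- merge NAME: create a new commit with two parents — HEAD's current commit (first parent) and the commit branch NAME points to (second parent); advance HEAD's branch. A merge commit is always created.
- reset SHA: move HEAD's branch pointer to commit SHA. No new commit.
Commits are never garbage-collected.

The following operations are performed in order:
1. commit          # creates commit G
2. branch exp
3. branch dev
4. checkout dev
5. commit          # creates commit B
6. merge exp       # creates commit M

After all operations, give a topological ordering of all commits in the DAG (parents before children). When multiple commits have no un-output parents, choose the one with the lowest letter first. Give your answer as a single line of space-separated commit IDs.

After op 1 (commit): HEAD=main@G [main=G]
After op 2 (branch): HEAD=main@G [exp=G main=G]
After op 3 (branch): HEAD=main@G [dev=G exp=G main=G]
After op 4 (checkout): HEAD=dev@G [dev=G exp=G main=G]
After op 5 (commit): HEAD=dev@B [dev=B exp=G main=G]
After op 6 (merge): HEAD=dev@M [dev=M exp=G main=G]
commit A: parents=[]
commit B: parents=['G']
commit G: parents=['A']
commit M: parents=['B', 'G']

Answer: A G B M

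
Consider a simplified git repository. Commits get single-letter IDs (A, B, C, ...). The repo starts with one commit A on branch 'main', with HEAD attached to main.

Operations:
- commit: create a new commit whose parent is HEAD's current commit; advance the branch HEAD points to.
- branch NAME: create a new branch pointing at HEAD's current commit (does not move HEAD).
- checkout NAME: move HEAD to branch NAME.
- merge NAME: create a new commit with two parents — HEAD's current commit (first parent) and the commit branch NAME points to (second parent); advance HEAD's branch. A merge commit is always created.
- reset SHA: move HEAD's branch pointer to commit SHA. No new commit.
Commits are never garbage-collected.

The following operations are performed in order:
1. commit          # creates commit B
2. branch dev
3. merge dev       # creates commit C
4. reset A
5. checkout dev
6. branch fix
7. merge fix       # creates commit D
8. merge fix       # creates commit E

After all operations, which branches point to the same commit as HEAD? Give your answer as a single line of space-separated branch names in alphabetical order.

Answer: dev

Derivation:
After op 1 (commit): HEAD=main@B [main=B]
After op 2 (branch): HEAD=main@B [dev=B main=B]
After op 3 (merge): HEAD=main@C [dev=B main=C]
After op 4 (reset): HEAD=main@A [dev=B main=A]
After op 5 (checkout): HEAD=dev@B [dev=B main=A]
After op 6 (branch): HEAD=dev@B [dev=B fix=B main=A]
After op 7 (merge): HEAD=dev@D [dev=D fix=B main=A]
After op 8 (merge): HEAD=dev@E [dev=E fix=B main=A]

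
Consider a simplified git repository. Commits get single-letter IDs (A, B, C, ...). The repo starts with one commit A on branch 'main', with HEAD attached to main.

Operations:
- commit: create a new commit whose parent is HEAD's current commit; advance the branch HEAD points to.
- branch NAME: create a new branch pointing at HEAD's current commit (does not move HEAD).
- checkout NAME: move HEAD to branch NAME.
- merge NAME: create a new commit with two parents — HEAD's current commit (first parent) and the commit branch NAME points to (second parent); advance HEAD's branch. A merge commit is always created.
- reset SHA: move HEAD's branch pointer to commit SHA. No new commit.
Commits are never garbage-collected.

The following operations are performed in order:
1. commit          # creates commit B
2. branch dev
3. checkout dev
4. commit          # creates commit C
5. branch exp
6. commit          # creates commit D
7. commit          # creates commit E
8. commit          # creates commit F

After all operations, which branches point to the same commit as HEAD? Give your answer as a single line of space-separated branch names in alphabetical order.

After op 1 (commit): HEAD=main@B [main=B]
After op 2 (branch): HEAD=main@B [dev=B main=B]
After op 3 (checkout): HEAD=dev@B [dev=B main=B]
After op 4 (commit): HEAD=dev@C [dev=C main=B]
After op 5 (branch): HEAD=dev@C [dev=C exp=C main=B]
After op 6 (commit): HEAD=dev@D [dev=D exp=C main=B]
After op 7 (commit): HEAD=dev@E [dev=E exp=C main=B]
After op 8 (commit): HEAD=dev@F [dev=F exp=C main=B]

Answer: dev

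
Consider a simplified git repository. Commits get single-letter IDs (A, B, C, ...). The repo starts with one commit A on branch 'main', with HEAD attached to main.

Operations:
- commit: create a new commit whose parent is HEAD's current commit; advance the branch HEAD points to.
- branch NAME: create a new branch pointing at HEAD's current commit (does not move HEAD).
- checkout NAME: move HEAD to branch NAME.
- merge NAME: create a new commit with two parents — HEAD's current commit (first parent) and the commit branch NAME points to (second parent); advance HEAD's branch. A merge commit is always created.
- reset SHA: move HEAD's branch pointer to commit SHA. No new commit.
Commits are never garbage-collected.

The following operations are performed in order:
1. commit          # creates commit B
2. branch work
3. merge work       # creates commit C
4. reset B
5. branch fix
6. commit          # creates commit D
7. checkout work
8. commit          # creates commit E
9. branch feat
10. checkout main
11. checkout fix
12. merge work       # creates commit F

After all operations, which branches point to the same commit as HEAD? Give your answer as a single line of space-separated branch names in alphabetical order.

Answer: fix

Derivation:
After op 1 (commit): HEAD=main@B [main=B]
After op 2 (branch): HEAD=main@B [main=B work=B]
After op 3 (merge): HEAD=main@C [main=C work=B]
After op 4 (reset): HEAD=main@B [main=B work=B]
After op 5 (branch): HEAD=main@B [fix=B main=B work=B]
After op 6 (commit): HEAD=main@D [fix=B main=D work=B]
After op 7 (checkout): HEAD=work@B [fix=B main=D work=B]
After op 8 (commit): HEAD=work@E [fix=B main=D work=E]
After op 9 (branch): HEAD=work@E [feat=E fix=B main=D work=E]
After op 10 (checkout): HEAD=main@D [feat=E fix=B main=D work=E]
After op 11 (checkout): HEAD=fix@B [feat=E fix=B main=D work=E]
After op 12 (merge): HEAD=fix@F [feat=E fix=F main=D work=E]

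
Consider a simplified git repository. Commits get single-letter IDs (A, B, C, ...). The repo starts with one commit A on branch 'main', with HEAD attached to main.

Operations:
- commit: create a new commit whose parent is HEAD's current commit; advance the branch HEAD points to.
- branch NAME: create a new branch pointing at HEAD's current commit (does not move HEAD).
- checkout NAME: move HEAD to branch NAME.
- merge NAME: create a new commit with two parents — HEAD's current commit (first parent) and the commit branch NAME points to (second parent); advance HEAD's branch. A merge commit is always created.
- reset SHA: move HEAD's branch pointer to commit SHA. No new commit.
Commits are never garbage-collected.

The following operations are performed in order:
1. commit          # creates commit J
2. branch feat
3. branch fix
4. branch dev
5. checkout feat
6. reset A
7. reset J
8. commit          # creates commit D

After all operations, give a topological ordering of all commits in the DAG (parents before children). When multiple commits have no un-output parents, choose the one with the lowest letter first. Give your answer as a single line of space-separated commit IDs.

Answer: A J D

Derivation:
After op 1 (commit): HEAD=main@J [main=J]
After op 2 (branch): HEAD=main@J [feat=J main=J]
After op 3 (branch): HEAD=main@J [feat=J fix=J main=J]
After op 4 (branch): HEAD=main@J [dev=J feat=J fix=J main=J]
After op 5 (checkout): HEAD=feat@J [dev=J feat=J fix=J main=J]
After op 6 (reset): HEAD=feat@A [dev=J feat=A fix=J main=J]
After op 7 (reset): HEAD=feat@J [dev=J feat=J fix=J main=J]
After op 8 (commit): HEAD=feat@D [dev=J feat=D fix=J main=J]
commit A: parents=[]
commit D: parents=['J']
commit J: parents=['A']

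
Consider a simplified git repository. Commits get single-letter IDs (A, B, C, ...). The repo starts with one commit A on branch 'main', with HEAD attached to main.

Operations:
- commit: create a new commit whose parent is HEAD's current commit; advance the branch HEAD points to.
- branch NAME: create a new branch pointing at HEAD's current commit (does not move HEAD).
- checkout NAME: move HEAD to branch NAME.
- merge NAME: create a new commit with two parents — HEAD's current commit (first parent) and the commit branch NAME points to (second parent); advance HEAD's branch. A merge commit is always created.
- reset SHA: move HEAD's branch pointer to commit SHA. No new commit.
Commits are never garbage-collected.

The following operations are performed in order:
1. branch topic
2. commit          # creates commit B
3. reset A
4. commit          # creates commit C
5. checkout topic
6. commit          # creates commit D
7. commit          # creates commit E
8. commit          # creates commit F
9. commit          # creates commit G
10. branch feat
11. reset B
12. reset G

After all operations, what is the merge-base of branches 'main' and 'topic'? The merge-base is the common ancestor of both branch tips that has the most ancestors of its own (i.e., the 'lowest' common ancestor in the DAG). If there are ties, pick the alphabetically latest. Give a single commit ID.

After op 1 (branch): HEAD=main@A [main=A topic=A]
After op 2 (commit): HEAD=main@B [main=B topic=A]
After op 3 (reset): HEAD=main@A [main=A topic=A]
After op 4 (commit): HEAD=main@C [main=C topic=A]
After op 5 (checkout): HEAD=topic@A [main=C topic=A]
After op 6 (commit): HEAD=topic@D [main=C topic=D]
After op 7 (commit): HEAD=topic@E [main=C topic=E]
After op 8 (commit): HEAD=topic@F [main=C topic=F]
After op 9 (commit): HEAD=topic@G [main=C topic=G]
After op 10 (branch): HEAD=topic@G [feat=G main=C topic=G]
After op 11 (reset): HEAD=topic@B [feat=G main=C topic=B]
After op 12 (reset): HEAD=topic@G [feat=G main=C topic=G]
ancestors(main=C): ['A', 'C']
ancestors(topic=G): ['A', 'D', 'E', 'F', 'G']
common: ['A']

Answer: A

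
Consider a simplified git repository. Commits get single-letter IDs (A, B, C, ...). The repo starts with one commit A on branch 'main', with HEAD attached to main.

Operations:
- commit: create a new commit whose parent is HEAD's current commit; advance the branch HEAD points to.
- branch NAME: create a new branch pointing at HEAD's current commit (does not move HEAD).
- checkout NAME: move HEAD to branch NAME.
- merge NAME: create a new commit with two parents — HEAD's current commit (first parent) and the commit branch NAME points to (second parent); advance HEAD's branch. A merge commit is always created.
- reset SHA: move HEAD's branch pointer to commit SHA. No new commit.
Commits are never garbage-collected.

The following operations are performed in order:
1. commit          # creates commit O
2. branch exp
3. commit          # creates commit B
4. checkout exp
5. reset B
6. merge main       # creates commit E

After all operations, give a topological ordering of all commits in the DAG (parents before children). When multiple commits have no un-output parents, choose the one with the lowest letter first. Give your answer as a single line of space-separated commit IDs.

Answer: A O B E

Derivation:
After op 1 (commit): HEAD=main@O [main=O]
After op 2 (branch): HEAD=main@O [exp=O main=O]
After op 3 (commit): HEAD=main@B [exp=O main=B]
After op 4 (checkout): HEAD=exp@O [exp=O main=B]
After op 5 (reset): HEAD=exp@B [exp=B main=B]
After op 6 (merge): HEAD=exp@E [exp=E main=B]
commit A: parents=[]
commit B: parents=['O']
commit E: parents=['B', 'B']
commit O: parents=['A']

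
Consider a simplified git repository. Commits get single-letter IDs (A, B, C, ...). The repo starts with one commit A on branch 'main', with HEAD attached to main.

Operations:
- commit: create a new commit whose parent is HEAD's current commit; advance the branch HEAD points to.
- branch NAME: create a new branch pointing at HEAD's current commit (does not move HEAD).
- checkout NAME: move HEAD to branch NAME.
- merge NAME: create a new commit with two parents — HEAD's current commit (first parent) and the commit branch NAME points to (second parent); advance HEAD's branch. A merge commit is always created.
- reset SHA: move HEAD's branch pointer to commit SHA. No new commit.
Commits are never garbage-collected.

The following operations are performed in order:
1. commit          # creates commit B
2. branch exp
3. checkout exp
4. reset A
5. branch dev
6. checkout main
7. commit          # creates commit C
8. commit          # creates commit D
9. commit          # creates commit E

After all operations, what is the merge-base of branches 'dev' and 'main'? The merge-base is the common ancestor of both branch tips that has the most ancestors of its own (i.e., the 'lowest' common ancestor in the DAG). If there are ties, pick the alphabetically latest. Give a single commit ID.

After op 1 (commit): HEAD=main@B [main=B]
After op 2 (branch): HEAD=main@B [exp=B main=B]
After op 3 (checkout): HEAD=exp@B [exp=B main=B]
After op 4 (reset): HEAD=exp@A [exp=A main=B]
After op 5 (branch): HEAD=exp@A [dev=A exp=A main=B]
After op 6 (checkout): HEAD=main@B [dev=A exp=A main=B]
After op 7 (commit): HEAD=main@C [dev=A exp=A main=C]
After op 8 (commit): HEAD=main@D [dev=A exp=A main=D]
After op 9 (commit): HEAD=main@E [dev=A exp=A main=E]
ancestors(dev=A): ['A']
ancestors(main=E): ['A', 'B', 'C', 'D', 'E']
common: ['A']

Answer: A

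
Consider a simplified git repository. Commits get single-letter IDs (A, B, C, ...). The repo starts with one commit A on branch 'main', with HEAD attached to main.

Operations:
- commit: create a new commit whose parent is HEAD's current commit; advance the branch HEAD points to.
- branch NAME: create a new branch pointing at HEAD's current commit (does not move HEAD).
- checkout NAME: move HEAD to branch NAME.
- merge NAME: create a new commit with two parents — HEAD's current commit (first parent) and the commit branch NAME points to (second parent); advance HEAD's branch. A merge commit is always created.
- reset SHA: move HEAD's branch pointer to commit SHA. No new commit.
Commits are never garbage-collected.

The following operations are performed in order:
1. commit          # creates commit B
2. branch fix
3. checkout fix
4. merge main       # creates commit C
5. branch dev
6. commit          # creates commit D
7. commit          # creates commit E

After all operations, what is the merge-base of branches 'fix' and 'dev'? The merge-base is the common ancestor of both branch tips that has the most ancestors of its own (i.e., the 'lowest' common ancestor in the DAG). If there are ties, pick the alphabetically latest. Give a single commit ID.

After op 1 (commit): HEAD=main@B [main=B]
After op 2 (branch): HEAD=main@B [fix=B main=B]
After op 3 (checkout): HEAD=fix@B [fix=B main=B]
After op 4 (merge): HEAD=fix@C [fix=C main=B]
After op 5 (branch): HEAD=fix@C [dev=C fix=C main=B]
After op 6 (commit): HEAD=fix@D [dev=C fix=D main=B]
After op 7 (commit): HEAD=fix@E [dev=C fix=E main=B]
ancestors(fix=E): ['A', 'B', 'C', 'D', 'E']
ancestors(dev=C): ['A', 'B', 'C']
common: ['A', 'B', 'C']

Answer: C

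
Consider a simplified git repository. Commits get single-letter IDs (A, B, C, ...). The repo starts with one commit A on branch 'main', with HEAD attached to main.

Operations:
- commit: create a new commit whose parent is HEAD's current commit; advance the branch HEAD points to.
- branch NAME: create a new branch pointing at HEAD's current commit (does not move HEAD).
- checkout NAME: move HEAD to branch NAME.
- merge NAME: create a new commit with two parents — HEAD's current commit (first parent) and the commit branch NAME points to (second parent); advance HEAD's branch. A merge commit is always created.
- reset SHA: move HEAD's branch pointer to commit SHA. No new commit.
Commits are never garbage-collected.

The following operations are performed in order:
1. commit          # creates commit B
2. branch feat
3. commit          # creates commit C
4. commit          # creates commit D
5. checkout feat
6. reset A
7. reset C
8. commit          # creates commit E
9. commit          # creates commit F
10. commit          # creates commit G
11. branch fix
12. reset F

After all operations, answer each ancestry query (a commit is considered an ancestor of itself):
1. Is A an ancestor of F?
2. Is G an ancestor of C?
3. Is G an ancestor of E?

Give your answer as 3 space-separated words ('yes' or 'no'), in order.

After op 1 (commit): HEAD=main@B [main=B]
After op 2 (branch): HEAD=main@B [feat=B main=B]
After op 3 (commit): HEAD=main@C [feat=B main=C]
After op 4 (commit): HEAD=main@D [feat=B main=D]
After op 5 (checkout): HEAD=feat@B [feat=B main=D]
After op 6 (reset): HEAD=feat@A [feat=A main=D]
After op 7 (reset): HEAD=feat@C [feat=C main=D]
After op 8 (commit): HEAD=feat@E [feat=E main=D]
After op 9 (commit): HEAD=feat@F [feat=F main=D]
After op 10 (commit): HEAD=feat@G [feat=G main=D]
After op 11 (branch): HEAD=feat@G [feat=G fix=G main=D]
After op 12 (reset): HEAD=feat@F [feat=F fix=G main=D]
ancestors(F) = {A,B,C,E,F}; A in? yes
ancestors(C) = {A,B,C}; G in? no
ancestors(E) = {A,B,C,E}; G in? no

Answer: yes no no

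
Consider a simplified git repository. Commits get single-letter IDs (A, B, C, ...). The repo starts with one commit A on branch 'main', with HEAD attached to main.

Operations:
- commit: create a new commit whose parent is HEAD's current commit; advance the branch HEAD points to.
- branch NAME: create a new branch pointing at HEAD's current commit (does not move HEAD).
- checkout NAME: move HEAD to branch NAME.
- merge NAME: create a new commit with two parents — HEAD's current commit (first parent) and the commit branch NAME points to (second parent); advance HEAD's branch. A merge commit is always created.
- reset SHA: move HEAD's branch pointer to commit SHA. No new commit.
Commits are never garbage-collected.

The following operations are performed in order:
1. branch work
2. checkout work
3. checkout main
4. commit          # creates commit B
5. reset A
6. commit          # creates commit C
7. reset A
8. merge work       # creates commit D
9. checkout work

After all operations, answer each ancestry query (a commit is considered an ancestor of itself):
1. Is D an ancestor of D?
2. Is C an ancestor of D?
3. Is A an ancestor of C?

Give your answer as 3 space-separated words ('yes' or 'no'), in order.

After op 1 (branch): HEAD=main@A [main=A work=A]
After op 2 (checkout): HEAD=work@A [main=A work=A]
After op 3 (checkout): HEAD=main@A [main=A work=A]
After op 4 (commit): HEAD=main@B [main=B work=A]
After op 5 (reset): HEAD=main@A [main=A work=A]
After op 6 (commit): HEAD=main@C [main=C work=A]
After op 7 (reset): HEAD=main@A [main=A work=A]
After op 8 (merge): HEAD=main@D [main=D work=A]
After op 9 (checkout): HEAD=work@A [main=D work=A]
ancestors(D) = {A,D}; D in? yes
ancestors(D) = {A,D}; C in? no
ancestors(C) = {A,C}; A in? yes

Answer: yes no yes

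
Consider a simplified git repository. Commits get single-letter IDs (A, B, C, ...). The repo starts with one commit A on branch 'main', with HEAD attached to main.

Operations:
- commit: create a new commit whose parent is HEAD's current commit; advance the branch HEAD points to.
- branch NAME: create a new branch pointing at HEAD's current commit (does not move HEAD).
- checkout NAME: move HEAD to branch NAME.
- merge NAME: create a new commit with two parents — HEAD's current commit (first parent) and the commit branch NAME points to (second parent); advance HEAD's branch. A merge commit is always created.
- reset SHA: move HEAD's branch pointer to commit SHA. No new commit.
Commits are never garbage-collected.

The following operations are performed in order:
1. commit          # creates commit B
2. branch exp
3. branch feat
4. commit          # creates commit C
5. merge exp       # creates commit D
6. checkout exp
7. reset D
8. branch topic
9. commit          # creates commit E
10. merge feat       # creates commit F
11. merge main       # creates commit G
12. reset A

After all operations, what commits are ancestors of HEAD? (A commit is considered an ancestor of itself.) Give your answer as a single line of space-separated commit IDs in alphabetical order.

Answer: A

Derivation:
After op 1 (commit): HEAD=main@B [main=B]
After op 2 (branch): HEAD=main@B [exp=B main=B]
After op 3 (branch): HEAD=main@B [exp=B feat=B main=B]
After op 4 (commit): HEAD=main@C [exp=B feat=B main=C]
After op 5 (merge): HEAD=main@D [exp=B feat=B main=D]
After op 6 (checkout): HEAD=exp@B [exp=B feat=B main=D]
After op 7 (reset): HEAD=exp@D [exp=D feat=B main=D]
After op 8 (branch): HEAD=exp@D [exp=D feat=B main=D topic=D]
After op 9 (commit): HEAD=exp@E [exp=E feat=B main=D topic=D]
After op 10 (merge): HEAD=exp@F [exp=F feat=B main=D topic=D]
After op 11 (merge): HEAD=exp@G [exp=G feat=B main=D topic=D]
After op 12 (reset): HEAD=exp@A [exp=A feat=B main=D topic=D]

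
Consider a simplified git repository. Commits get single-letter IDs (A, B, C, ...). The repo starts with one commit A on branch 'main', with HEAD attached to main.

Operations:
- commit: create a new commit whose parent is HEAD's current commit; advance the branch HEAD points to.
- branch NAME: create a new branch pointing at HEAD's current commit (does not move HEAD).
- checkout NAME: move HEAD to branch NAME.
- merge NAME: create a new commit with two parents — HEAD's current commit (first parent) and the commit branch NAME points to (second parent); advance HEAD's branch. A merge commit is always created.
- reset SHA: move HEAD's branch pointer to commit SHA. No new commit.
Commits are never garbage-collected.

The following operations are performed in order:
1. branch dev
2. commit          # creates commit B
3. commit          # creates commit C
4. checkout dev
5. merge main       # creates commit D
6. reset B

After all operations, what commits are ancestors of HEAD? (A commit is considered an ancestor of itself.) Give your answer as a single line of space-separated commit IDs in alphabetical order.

Answer: A B

Derivation:
After op 1 (branch): HEAD=main@A [dev=A main=A]
After op 2 (commit): HEAD=main@B [dev=A main=B]
After op 3 (commit): HEAD=main@C [dev=A main=C]
After op 4 (checkout): HEAD=dev@A [dev=A main=C]
After op 5 (merge): HEAD=dev@D [dev=D main=C]
After op 6 (reset): HEAD=dev@B [dev=B main=C]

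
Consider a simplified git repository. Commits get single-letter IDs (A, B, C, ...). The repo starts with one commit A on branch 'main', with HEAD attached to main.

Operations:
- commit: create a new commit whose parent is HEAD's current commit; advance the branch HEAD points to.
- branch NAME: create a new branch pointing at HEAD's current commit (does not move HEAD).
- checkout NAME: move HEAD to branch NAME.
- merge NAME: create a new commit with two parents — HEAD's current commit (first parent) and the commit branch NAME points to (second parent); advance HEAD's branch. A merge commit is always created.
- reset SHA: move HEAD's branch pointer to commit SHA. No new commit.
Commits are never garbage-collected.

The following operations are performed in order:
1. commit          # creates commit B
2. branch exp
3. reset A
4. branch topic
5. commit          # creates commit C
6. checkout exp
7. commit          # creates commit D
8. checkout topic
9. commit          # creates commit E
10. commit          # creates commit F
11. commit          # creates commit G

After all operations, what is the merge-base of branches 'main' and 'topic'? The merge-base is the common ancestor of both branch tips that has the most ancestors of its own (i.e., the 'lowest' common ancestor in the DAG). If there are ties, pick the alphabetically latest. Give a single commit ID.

After op 1 (commit): HEAD=main@B [main=B]
After op 2 (branch): HEAD=main@B [exp=B main=B]
After op 3 (reset): HEAD=main@A [exp=B main=A]
After op 4 (branch): HEAD=main@A [exp=B main=A topic=A]
After op 5 (commit): HEAD=main@C [exp=B main=C topic=A]
After op 6 (checkout): HEAD=exp@B [exp=B main=C topic=A]
After op 7 (commit): HEAD=exp@D [exp=D main=C topic=A]
After op 8 (checkout): HEAD=topic@A [exp=D main=C topic=A]
After op 9 (commit): HEAD=topic@E [exp=D main=C topic=E]
After op 10 (commit): HEAD=topic@F [exp=D main=C topic=F]
After op 11 (commit): HEAD=topic@G [exp=D main=C topic=G]
ancestors(main=C): ['A', 'C']
ancestors(topic=G): ['A', 'E', 'F', 'G']
common: ['A']

Answer: A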